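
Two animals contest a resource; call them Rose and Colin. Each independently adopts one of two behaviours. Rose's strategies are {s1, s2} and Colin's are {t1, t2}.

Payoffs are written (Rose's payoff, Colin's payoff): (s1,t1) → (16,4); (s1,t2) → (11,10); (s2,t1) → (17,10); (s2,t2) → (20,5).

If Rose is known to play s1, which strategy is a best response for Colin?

t2

Against s1, Colin earns 4 from t1 and 10 from t2.
So t2 is the best response.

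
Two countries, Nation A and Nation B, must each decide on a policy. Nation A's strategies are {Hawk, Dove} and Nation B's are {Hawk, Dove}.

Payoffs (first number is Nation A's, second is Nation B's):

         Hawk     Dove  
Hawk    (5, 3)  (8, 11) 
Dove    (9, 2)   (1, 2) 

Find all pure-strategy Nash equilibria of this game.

(Hawk, Hawk): Nation A prefers Dove (9 > 5); Nation B prefers Dove (11 > 3) — not an equilibrium.
(Hawk, Dove): Nation A gets 8 ≥ 1 from Dove, and Nation B gets 11 ≥ 3 from Hawk — Nash equilibrium.
(Dove, Hawk): Nation A gets 9 ≥ 5 from Hawk, and Nation B gets 2 ≥ 2 from Dove — Nash equilibrium.
(Dove, Dove): Nation A prefers Hawk (8 > 1) — not an equilibrium.

(Hawk, Dove) and (Dove, Hawk)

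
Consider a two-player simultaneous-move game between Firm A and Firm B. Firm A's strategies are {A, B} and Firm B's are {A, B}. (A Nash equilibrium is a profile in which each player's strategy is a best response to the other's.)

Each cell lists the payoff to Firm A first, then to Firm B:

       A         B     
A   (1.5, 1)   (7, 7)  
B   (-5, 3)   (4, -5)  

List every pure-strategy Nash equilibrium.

(A, A): Firm B prefers B (7 > 1) — not an equilibrium.
(A, B): Firm A gets 7 ≥ 4 from B, and Firm B gets 7 ≥ 1 from A — Nash equilibrium.
(B, A): Firm A prefers A (1.5 > -5) — not an equilibrium.
(B, B): Firm A prefers A (7 > 4); Firm B prefers A (3 > -5) — not an equilibrium.

(A, B)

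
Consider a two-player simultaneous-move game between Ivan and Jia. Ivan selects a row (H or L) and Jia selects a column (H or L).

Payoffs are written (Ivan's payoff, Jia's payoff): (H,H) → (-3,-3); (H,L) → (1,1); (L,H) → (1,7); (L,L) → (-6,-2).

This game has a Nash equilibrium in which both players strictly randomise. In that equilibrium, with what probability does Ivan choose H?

9/13

Let r be the probability that Ivan plays H. In a completely mixed equilibrium, Jia must be indifferent between H and L.
Jia's expected payoff from H is −3r + 7(1−r); from L it is r − 2(1−r).
Setting these equal: −10r + 7 = 3r − 2, so r = 9/13.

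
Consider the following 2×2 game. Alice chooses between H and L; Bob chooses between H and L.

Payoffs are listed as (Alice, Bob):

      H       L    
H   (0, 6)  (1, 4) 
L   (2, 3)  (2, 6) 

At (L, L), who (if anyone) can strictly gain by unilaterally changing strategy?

Neither

Alice at (L, L) earns 2; deviating to H yields 1 — not better.
Bob earns 6; deviating to H yields 3 — not better.
Neither player can strictly improve; the profile is a Nash equilibrium.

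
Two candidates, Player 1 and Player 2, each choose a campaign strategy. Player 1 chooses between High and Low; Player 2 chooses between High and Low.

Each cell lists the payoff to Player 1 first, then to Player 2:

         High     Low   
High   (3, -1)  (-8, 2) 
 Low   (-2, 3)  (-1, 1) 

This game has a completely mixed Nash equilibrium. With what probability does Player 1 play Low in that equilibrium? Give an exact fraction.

Let p be the probability that Player 1 plays High. In a completely mixed equilibrium, Player 2 must be indifferent between High and Low.
Player 2's expected payoff from High is −p + 3(1−p); from Low it is 2p + (1−p).
Setting these equal: −4p + 3 = p + 1, so p = 2/5.
Therefore Player 1 plays Low with probability 1 − 2/5 = 3/5.

3/5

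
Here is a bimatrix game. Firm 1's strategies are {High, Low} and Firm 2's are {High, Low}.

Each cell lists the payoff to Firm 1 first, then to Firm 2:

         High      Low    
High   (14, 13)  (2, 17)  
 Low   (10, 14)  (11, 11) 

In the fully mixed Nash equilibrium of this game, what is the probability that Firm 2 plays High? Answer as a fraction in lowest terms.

9/13

Let c be the probability that Firm 2 plays High. In a completely mixed equilibrium, Firm 1 must be indifferent between High and Low.
Firm 1's expected payoff from High is 14c + 2(1−c); from Low it is 10c + 11(1−c).
Setting these equal: 12c + 2 = −c + 11, so c = 9/13.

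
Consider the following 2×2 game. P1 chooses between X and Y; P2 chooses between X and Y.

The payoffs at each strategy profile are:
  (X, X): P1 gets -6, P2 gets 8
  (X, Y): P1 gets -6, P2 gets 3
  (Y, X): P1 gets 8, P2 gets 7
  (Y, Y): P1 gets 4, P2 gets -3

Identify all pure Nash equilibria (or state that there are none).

(X, X): P1 prefers Y (8 > -6) — not an equilibrium.
(X, Y): P1 prefers Y (4 > -6); P2 prefers X (8 > 3) — not an equilibrium.
(Y, X): P1 gets 8 ≥ -6 from X, and P2 gets 7 ≥ -3 from Y — Nash equilibrium.
(Y, Y): P2 prefers X (7 > -3) — not an equilibrium.

(Y, X)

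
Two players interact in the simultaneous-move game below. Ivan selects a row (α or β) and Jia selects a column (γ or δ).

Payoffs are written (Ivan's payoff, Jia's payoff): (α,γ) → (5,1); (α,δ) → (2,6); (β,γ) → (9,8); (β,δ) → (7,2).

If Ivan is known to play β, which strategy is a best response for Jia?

Against β, Jia earns 8 from γ and 2 from δ.
So γ is the best response.

γ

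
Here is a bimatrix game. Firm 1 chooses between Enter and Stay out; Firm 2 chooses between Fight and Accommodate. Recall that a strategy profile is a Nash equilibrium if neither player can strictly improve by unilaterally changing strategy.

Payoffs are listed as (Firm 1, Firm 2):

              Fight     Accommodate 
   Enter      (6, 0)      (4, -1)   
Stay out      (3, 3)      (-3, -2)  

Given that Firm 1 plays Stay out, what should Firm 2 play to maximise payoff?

Against Stay out, Firm 2 earns 3 from Fight and -2 from Accommodate.
So Fight is the best response.

Fight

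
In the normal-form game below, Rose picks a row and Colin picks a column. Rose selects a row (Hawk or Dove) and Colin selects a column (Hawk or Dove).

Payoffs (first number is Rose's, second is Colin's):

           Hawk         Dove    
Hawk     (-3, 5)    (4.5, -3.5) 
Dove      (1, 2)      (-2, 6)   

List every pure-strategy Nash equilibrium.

none

(Hawk, Hawk): Rose prefers Dove (1 > -3) — not an equilibrium.
(Hawk, Dove): Colin prefers Hawk (5 > -3.5) — not an equilibrium.
(Dove, Hawk): Colin prefers Dove (6 > 2) — not an equilibrium.
(Dove, Dove): Rose prefers Hawk (4.5 > -2) — not an equilibrium.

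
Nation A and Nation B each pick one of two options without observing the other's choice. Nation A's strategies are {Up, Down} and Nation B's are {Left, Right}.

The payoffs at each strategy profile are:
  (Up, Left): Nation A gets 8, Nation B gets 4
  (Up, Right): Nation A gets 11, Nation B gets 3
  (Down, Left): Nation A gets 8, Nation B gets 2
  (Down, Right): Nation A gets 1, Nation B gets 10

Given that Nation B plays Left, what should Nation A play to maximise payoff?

either — both Up and Down are best responses

Against Left, Nation A earns 8 from Up and 8 from Down.
So either strategy is a best response.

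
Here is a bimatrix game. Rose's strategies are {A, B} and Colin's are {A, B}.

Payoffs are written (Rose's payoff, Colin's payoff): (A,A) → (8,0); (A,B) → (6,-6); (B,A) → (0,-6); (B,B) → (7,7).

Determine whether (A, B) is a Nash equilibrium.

No

At (A, B), Rose earns 6; switching to B would give 7, so Rose would deviate.
Colin earns -6; switching to A would give 0, so Colin would deviate.
Since at least one player can profitably deviate, this is not a Nash equilibrium.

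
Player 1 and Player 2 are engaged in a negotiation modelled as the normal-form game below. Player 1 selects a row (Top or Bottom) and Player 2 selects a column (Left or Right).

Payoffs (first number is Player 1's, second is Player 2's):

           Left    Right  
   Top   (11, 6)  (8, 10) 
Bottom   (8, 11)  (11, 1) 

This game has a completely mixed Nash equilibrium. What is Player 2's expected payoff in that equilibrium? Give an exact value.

52/7

First find x, the probability Player 1 plays Top, from Player 2's indifference between Left and Right: 6x + 11(1−x) = 10x + (1−x), giving x = 5/7.
Since Player 2 is indifferent in equilibrium, Player 2's expected payoff equals the payoff from either column against (5/7, 2/7). Using Left: 6(5/7) + 11(2/7) = 52/7.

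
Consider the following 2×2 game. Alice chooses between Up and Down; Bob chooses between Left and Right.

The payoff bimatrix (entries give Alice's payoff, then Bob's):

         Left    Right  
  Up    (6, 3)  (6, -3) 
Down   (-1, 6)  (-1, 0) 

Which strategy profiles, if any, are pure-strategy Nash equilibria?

(Up, Left): Alice gets 6 ≥ -1 from Down, and Bob gets 3 ≥ -3 from Right — Nash equilibrium.
(Up, Right): Bob prefers Left (3 > -3) — not an equilibrium.
(Down, Left): Alice prefers Up (6 > -1) — not an equilibrium.
(Down, Right): Alice prefers Up (6 > -1); Bob prefers Left (6 > 0) — not an equilibrium.

(Up, Left)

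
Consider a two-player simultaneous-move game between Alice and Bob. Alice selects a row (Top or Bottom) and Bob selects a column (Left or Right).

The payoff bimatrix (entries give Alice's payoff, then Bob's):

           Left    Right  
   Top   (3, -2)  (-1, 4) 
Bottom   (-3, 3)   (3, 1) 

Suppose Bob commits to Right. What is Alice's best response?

Bottom

Against Right, Alice earns -1 from Top and 3 from Bottom.
So Bottom is the best response.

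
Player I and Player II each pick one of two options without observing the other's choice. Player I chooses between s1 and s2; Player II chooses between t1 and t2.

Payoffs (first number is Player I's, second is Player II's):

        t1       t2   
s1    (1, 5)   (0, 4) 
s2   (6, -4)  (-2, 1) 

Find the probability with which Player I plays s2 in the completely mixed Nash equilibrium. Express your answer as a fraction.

Let p be the probability that Player I plays s1. In a completely mixed equilibrium, Player II must be indifferent between t1 and t2.
Player II's expected payoff from t1 is 5p − 4(1−p); from t2 it is 4p + (1−p).
Setting these equal: 9p − 4 = 3p + 1, so p = 5/6.
Therefore Player I plays s2 with probability 1 − 5/6 = 1/6.

1/6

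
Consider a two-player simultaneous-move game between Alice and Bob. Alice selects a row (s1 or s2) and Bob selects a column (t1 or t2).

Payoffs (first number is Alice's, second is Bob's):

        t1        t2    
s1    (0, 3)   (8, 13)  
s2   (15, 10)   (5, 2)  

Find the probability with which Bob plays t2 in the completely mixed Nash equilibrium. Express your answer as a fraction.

5/6

Let q be the probability that Bob plays t1. In a completely mixed equilibrium, Alice must be indifferent between s1 and s2.
Alice's expected payoff from s1 is 8(1−q); from s2 it is 15q + 5(1−q).
Setting these equal: −8q + 8 = 10q + 5, so q = 1/6.
Therefore Bob plays t2 with probability 1 − 1/6 = 5/6.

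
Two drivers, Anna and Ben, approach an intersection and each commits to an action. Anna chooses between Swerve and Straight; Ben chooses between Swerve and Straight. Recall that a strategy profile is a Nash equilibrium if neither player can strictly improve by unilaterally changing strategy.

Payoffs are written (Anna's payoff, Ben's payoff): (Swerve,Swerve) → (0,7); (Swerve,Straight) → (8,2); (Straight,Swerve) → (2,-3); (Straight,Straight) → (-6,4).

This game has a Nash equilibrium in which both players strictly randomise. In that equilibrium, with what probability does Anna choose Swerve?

7/12

Let p be the probability that Anna plays Swerve. In a completely mixed equilibrium, Ben must be indifferent between Swerve and Straight.
Ben's expected payoff from Swerve is 7p − 3(1−p); from Straight it is 2p + 4(1−p).
Setting these equal: 10p − 3 = −2p + 4, so p = 7/12.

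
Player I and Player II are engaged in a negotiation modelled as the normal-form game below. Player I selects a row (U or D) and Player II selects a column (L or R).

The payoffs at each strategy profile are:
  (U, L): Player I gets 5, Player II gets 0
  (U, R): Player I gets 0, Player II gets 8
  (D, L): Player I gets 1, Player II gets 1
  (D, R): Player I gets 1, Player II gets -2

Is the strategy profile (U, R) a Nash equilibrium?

No

At (U, R), Player I earns 0; switching to D would give 1, so Player I would deviate.
Player II earns 8; switching to L would give 0, so Player II has no profitable deviation.
Since at least one player can profitably deviate, this is not a Nash equilibrium.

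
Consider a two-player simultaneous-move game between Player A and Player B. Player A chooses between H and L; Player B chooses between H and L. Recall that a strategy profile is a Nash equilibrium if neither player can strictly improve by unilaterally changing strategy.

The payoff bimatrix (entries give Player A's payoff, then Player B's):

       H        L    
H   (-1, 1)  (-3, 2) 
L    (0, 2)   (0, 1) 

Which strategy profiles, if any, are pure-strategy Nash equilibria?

(H, H): Player A prefers L (0 > -1); Player B prefers L (2 > 1) — not an equilibrium.
(H, L): Player A prefers L (0 > -3) — not an equilibrium.
(L, H): Player A gets 0 ≥ -1 from H, and Player B gets 2 ≥ 1 from L — Nash equilibrium.
(L, L): Player B prefers H (2 > 1) — not an equilibrium.

(L, H)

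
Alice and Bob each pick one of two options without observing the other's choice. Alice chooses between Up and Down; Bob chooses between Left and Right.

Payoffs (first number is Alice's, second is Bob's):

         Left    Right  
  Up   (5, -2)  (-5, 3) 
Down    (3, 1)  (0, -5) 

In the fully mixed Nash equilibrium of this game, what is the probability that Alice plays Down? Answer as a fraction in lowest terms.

5/11

Let r be the probability that Alice plays Up. In a completely mixed equilibrium, Bob must be indifferent between Left and Right.
Bob's expected payoff from Left is −2r + (1−r); from Right it is 3r − 5(1−r).
Setting these equal: −3r + 1 = 8r − 5, so r = 6/11.
Therefore Alice plays Down with probability 1 − 6/11 = 5/11.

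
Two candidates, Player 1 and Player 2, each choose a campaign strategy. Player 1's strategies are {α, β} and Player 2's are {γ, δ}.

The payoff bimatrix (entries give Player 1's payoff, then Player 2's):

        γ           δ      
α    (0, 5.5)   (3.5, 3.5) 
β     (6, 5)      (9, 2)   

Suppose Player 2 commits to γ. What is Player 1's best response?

Against γ, Player 1 earns 0 from α and 6 from β.
So β is the best response.

β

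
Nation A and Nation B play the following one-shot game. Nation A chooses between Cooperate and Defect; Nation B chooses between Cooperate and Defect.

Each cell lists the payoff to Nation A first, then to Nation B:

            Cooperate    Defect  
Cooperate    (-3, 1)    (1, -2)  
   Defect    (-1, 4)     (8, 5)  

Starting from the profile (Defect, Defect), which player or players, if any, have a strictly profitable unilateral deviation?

Neither

Nation A at (Defect, Defect) earns 8; deviating to Cooperate yields 1 — not better.
Nation B earns 5; deviating to Cooperate yields 4 — not better.
Neither player can strictly improve; the profile is a Nash equilibrium.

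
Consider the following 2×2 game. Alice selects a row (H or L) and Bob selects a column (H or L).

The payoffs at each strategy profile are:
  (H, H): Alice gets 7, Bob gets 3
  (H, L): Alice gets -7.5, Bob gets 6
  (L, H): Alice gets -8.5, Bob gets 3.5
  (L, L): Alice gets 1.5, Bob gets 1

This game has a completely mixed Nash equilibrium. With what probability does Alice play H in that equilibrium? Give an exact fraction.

Let p be the probability that Alice plays H. In a completely mixed equilibrium, Bob must be indifferent between H and L.
Bob's expected payoff from H is 3p + 3.5(1−p); from L it is 6p + (1−p).
Setting these equal: −0.5p + 3.5 = 5p + 1, so p = 5/11.

5/11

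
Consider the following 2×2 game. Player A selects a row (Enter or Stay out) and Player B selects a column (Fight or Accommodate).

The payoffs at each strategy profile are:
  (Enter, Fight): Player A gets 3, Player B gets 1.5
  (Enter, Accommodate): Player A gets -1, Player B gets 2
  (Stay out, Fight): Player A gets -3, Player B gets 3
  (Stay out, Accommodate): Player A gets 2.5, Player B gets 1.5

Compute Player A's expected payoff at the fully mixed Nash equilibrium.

9/19

First find y, the probability Player B plays Fight, from Player A's indifference between Enter and Stay out: 3y − (1−y) = −3y + 2.5(1−y), giving y = 7/19.
Since Player A is indifferent in equilibrium, Player A's expected payoff equals the payoff from either row against (7/19, 12/19). Using Enter: 3(7/19) − (12/19) = 9/19.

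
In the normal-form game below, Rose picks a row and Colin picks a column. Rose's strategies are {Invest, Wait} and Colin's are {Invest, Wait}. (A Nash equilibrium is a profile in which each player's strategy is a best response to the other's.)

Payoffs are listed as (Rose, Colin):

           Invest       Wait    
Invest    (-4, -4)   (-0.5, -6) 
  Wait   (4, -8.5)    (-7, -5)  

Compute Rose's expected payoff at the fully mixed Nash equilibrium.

First find y, the probability Colin plays Invest, from Rose's indifference between Invest and Wait: −4y − 0.5(1−y) = 4y − 7(1−y), giving y = 13/29.
Since Rose is indifferent in equilibrium, Rose's expected payoff equals the payoff from either row against (13/29, 16/29). Using Invest: −4(13/29) − 0.5(16/29) = -60/29.

-60/29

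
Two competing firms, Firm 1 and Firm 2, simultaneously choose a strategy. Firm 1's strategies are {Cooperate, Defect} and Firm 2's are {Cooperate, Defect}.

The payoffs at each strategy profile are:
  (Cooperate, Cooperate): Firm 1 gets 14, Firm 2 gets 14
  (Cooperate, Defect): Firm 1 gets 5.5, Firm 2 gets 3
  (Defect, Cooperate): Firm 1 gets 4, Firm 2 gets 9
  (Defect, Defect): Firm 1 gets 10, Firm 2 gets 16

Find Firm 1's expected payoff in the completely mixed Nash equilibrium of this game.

236/29

First find q, the probability Firm 2 plays Cooperate, from Firm 1's indifference between Cooperate and Defect: 14q + 5.5(1−q) = 4q + 10(1−q), giving q = 9/29.
Since Firm 1 is indifferent in equilibrium, Firm 1's expected payoff equals the payoff from either row against (9/29, 20/29). Using Cooperate: 14(9/29) + 5.5(20/29) = 236/29.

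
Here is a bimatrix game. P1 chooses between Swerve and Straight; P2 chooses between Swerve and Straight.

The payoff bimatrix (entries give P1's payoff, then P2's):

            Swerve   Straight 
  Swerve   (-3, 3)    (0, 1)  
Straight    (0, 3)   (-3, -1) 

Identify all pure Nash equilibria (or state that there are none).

(Swerve, Swerve): P1 prefers Straight (0 > -3) — not an equilibrium.
(Swerve, Straight): P2 prefers Swerve (3 > 1) — not an equilibrium.
(Straight, Swerve): P1 gets 0 ≥ -3 from Swerve, and P2 gets 3 ≥ -1 from Straight — Nash equilibrium.
(Straight, Straight): P1 prefers Swerve (0 > -3); P2 prefers Swerve (3 > -1) — not an equilibrium.

(Straight, Swerve)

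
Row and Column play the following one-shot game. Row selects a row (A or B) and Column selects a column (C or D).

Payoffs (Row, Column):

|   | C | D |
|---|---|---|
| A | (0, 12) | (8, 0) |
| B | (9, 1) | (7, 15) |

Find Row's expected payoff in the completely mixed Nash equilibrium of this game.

36/5

First find q, the probability Column plays C, from Row's indifference between A and B: 8(1−q) = 9q + 7(1−q), giving q = 1/10.
Since Row is indifferent in equilibrium, Row's expected payoff equals the payoff from either row against (1/10, 9/10). Using A: 8(9/10) = 36/5.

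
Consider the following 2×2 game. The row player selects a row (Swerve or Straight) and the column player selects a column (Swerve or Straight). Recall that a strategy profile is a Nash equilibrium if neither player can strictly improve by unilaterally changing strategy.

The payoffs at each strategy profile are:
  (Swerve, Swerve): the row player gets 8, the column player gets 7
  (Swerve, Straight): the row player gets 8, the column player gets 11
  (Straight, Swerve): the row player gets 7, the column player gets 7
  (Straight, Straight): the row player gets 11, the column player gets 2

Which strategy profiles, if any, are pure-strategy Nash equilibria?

none

(Swerve, Swerve): the column player prefers Straight (11 > 7) — not an equilibrium.
(Swerve, Straight): the row player prefers Straight (11 > 8) — not an equilibrium.
(Straight, Swerve): the row player prefers Swerve (8 > 7) — not an equilibrium.
(Straight, Straight): the column player prefers Swerve (7 > 2) — not an equilibrium.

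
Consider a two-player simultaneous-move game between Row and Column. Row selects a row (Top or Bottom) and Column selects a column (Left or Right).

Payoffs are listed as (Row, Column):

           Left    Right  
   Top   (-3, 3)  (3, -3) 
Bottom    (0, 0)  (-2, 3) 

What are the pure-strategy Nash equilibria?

(Top, Left): Row prefers Bottom (0 > -3) — not an equilibrium.
(Top, Right): Column prefers Left (3 > -3) — not an equilibrium.
(Bottom, Left): Column prefers Right (3 > 0) — not an equilibrium.
(Bottom, Right): Row prefers Top (3 > -2) — not an equilibrium.

none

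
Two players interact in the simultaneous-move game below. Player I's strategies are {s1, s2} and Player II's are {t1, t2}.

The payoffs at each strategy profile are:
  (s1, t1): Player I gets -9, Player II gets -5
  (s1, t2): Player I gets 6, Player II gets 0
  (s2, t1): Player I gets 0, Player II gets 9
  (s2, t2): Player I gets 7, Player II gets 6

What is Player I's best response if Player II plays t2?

Against t2, Player I earns 6 from s1 and 7 from s2.
So s2 is the best response.

s2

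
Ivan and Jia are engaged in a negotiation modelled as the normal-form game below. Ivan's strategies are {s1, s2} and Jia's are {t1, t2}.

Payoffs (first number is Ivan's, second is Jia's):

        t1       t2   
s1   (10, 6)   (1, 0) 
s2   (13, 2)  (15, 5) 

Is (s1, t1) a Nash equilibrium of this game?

No

At (s1, t1), Ivan earns 10; switching to s2 would give 13, so Ivan would deviate.
Jia earns 6; switching to t2 would give 0, so Jia has no profitable deviation.
Since at least one player can profitably deviate, this is not a Nash equilibrium.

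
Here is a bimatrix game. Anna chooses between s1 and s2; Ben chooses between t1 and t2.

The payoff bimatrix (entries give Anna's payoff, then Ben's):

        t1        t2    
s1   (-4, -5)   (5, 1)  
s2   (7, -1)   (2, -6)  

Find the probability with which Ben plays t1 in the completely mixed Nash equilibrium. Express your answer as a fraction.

3/14

Let q be the probability that Ben plays t1. In a completely mixed equilibrium, Anna must be indifferent between s1 and s2.
Anna's expected payoff from s1 is −4q + 5(1−q); from s2 it is 7q + 2(1−q).
Setting these equal: −9q + 5 = 5q + 2, so q = 3/14.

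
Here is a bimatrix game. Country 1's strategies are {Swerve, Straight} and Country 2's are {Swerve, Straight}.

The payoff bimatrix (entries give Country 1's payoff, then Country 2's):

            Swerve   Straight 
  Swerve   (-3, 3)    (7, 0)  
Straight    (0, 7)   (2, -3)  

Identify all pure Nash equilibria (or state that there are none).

(Swerve, Swerve): Country 1 prefers Straight (0 > -3) — not an equilibrium.
(Swerve, Straight): Country 2 prefers Swerve (3 > 0) — not an equilibrium.
(Straight, Swerve): Country 1 gets 0 ≥ -3 from Swerve, and Country 2 gets 7 ≥ -3 from Straight — Nash equilibrium.
(Straight, Straight): Country 1 prefers Swerve (7 > 2); Country 2 prefers Swerve (7 > -3) — not an equilibrium.

(Straight, Swerve)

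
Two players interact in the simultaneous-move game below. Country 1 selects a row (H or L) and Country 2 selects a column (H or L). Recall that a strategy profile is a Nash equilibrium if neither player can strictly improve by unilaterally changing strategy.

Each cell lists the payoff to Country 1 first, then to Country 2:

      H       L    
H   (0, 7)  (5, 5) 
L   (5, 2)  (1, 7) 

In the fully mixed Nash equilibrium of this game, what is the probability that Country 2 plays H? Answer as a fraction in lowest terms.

Let q be the probability that Country 2 plays H. In a completely mixed equilibrium, Country 1 must be indifferent between H and L.
Country 1's expected payoff from H is 5(1−q); from L it is 5q + (1−q).
Setting these equal: −5q + 5 = 4q + 1, so q = 4/9.

4/9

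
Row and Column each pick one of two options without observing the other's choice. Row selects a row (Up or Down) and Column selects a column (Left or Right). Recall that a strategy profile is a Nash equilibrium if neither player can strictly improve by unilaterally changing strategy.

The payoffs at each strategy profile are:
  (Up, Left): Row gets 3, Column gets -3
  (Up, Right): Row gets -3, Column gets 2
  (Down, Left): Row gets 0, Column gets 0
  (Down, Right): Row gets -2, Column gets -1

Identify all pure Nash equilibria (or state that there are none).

(Up, Left): Column prefers Right (2 > -3) — not an equilibrium.
(Up, Right): Row prefers Down (-2 > -3) — not an equilibrium.
(Down, Left): Row prefers Up (3 > 0) — not an equilibrium.
(Down, Right): Column prefers Left (0 > -1) — not an equilibrium.

none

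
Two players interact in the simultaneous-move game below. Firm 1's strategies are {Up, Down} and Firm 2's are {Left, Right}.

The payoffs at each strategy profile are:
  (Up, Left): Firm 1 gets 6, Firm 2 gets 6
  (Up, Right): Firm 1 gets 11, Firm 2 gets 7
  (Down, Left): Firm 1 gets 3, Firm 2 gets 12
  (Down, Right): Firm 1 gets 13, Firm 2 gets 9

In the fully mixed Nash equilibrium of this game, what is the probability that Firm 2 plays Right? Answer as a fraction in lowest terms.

Let c be the probability that Firm 2 plays Left. In a completely mixed equilibrium, Firm 1 must be indifferent between Up and Down.
Firm 1's expected payoff from Up is 6c + 11(1−c); from Down it is 3c + 13(1−c).
Setting these equal: −5c + 11 = −10c + 13, so c = 2/5.
Therefore Firm 2 plays Right with probability 1 − 2/5 = 3/5.

3/5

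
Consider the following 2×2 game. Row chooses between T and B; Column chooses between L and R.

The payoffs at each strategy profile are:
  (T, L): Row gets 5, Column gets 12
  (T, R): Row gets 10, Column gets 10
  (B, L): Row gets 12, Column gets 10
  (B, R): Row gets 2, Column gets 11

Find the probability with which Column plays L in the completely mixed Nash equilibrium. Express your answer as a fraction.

8/15

Let q be the probability that Column plays L. In a completely mixed equilibrium, Row must be indifferent between T and B.
Row's expected payoff from T is 5q + 10(1−q); from B it is 12q + 2(1−q).
Setting these equal: −5q + 10 = 10q + 2, so q = 8/15.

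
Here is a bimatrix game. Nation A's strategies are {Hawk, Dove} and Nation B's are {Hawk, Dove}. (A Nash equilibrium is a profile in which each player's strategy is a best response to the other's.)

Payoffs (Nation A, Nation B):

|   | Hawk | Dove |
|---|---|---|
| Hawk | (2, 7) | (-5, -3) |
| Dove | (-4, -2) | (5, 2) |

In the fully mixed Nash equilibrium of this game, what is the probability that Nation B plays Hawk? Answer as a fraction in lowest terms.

5/8

Let q be the probability that Nation B plays Hawk. In a completely mixed equilibrium, Nation A must be indifferent between Hawk and Dove.
Nation A's expected payoff from Hawk is 2q − 5(1−q); from Dove it is −4q + 5(1−q).
Setting these equal: 7q − 5 = −9q + 5, so q = 5/8.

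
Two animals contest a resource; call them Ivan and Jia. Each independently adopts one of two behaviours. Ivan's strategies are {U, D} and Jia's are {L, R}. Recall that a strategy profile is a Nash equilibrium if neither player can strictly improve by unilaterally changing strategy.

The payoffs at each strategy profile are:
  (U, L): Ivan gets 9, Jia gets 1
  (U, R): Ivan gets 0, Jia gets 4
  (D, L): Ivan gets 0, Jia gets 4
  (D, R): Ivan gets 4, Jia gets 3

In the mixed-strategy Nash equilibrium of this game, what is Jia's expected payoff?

13/4

First find x, the probability Ivan plays U, from Jia's indifference between L and R: x + 4(1−x) = 4x + 3(1−x), giving x = 1/4.
Since Jia is indifferent in equilibrium, Jia's expected payoff equals the payoff from either column against (1/4, 3/4). Using L: (1/4) + 4(3/4) = 13/4.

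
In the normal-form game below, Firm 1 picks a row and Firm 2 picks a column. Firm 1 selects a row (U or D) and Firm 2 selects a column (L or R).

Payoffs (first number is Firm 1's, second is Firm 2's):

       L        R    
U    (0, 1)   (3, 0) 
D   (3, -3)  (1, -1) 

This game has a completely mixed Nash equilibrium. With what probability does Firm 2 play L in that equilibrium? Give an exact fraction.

Let c be the probability that Firm 2 plays L. In a completely mixed equilibrium, Firm 1 must be indifferent between U and D.
Firm 1's expected payoff from U is 3(1−c); from D it is 3c + (1−c).
Setting these equal: −3c + 3 = 2c + 1, so c = 2/5.

2/5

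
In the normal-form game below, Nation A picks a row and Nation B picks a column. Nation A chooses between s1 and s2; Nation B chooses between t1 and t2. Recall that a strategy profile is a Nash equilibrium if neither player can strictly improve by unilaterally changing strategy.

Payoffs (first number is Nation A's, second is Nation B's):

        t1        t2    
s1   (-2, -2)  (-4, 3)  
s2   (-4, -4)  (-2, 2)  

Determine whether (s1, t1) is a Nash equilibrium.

No

At (s1, t1), Nation A earns -2; switching to s2 would give -4, so Nation A has no profitable deviation.
Nation B earns -2; switching to t2 would give 3, so Nation B would deviate.
Since at least one player can profitably deviate, this is not a Nash equilibrium.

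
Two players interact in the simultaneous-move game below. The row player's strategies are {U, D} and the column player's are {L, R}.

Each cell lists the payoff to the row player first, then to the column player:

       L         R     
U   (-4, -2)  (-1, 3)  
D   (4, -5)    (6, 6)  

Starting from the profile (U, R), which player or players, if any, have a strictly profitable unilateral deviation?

The row player at (U, R) earns -1; deviating to D yields 6 — a strict improvement.
The column player earns 3; deviating to L yields -2 — not better.
Only the row player has a strictly profitable deviation.

The row player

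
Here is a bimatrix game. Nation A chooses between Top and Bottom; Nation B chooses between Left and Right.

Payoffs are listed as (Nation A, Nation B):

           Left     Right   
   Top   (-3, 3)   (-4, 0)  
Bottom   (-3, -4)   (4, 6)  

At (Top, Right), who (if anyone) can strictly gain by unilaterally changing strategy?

Both

Nation A at (Top, Right) earns -4; deviating to Bottom yields 4 — a strict improvement.
Nation B earns 0; deviating to Left yields 3 — a strict improvement.
Both Nation A and Nation B have strictly profitable deviations.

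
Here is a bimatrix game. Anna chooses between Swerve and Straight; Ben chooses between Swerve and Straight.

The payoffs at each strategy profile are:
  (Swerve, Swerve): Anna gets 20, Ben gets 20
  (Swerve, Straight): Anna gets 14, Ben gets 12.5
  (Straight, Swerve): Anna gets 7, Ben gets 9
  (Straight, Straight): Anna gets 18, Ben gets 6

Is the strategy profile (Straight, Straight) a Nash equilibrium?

No

At (Straight, Straight), Anna earns 18; switching to Swerve would give 14, so Anna has no profitable deviation.
Ben earns 6; switching to Swerve would give 9, so Ben would deviate.
Since at least one player can profitably deviate, this is not a Nash equilibrium.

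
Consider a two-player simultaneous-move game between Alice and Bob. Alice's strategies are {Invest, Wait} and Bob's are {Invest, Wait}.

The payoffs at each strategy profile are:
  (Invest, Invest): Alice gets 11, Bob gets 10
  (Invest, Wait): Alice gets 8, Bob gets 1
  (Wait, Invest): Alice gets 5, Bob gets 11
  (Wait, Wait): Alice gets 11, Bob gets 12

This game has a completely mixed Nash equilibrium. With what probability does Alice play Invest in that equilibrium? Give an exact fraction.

Let r be the probability that Alice plays Invest. In a completely mixed equilibrium, Bob must be indifferent between Invest and Wait.
Bob's expected payoff from Invest is 10r + 11(1−r); from Wait it is r + 12(1−r).
Setting these equal: −r + 11 = −11r + 12, so r = 1/10.

1/10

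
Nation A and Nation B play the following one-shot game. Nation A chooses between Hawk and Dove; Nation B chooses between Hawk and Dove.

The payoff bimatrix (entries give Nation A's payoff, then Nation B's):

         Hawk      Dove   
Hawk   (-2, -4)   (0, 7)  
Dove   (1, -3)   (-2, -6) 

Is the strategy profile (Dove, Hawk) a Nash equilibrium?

Yes

At (Dove, Hawk), Nation A earns 1; switching to Hawk would give -2, so Nation A has no profitable deviation.
Nation B earns -3; switching to Dove would give -6, so Nation B has no profitable deviation.
Neither player can gain by a unilateral deviation, so this profile is a Nash equilibrium.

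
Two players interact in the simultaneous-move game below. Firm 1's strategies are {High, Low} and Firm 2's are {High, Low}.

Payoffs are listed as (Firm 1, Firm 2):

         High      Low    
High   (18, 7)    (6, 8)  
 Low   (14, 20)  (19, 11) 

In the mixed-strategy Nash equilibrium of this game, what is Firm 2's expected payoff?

First find p, the probability Firm 1 plays High, from Firm 2's indifference between High and Low: 7p + 20(1−p) = 8p + 11(1−p), giving p = 9/10.
Since Firm 2 is indifferent in equilibrium, Firm 2's expected payoff equals the payoff from either column against (9/10, 1/10). Using High: 7(9/10) + 20(1/10) = 83/10.

83/10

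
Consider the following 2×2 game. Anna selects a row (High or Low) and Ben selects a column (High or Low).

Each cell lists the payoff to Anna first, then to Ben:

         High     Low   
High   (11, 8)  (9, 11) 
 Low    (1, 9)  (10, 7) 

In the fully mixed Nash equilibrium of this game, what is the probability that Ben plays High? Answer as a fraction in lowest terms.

Let q be the probability that Ben plays High. In a completely mixed equilibrium, Anna must be indifferent between High and Low.
Anna's expected payoff from High is 11q + 9(1−q); from Low it is q + 10(1−q).
Setting these equal: 2q + 9 = −9q + 10, so q = 1/11.

1/11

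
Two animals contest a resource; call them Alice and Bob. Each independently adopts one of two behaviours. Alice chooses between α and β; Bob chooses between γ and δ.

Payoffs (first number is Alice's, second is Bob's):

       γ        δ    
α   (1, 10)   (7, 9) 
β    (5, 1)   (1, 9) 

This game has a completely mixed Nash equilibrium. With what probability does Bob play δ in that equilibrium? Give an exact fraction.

Let y be the probability that Bob plays γ. In a completely mixed equilibrium, Alice must be indifferent between α and β.
Alice's expected payoff from α is y + 7(1−y); from β it is 5y + (1−y).
Setting these equal: −6y + 7 = 4y + 1, so y = 3/5.
Therefore Bob plays δ with probability 1 − 3/5 = 2/5.

2/5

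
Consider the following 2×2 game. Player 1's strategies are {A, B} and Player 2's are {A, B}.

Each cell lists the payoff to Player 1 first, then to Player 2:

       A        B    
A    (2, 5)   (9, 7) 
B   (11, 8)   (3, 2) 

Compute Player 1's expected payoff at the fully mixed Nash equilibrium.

First find q, the probability Player 2 plays A, from Player 1's indifference between A and B: 2q + 9(1−q) = 11q + 3(1−q), giving q = 2/5.
Since Player 1 is indifferent in equilibrium, Player 1's expected payoff equals the payoff from either row against (2/5, 3/5). Using A: 2(2/5) + 9(3/5) = 31/5.

31/5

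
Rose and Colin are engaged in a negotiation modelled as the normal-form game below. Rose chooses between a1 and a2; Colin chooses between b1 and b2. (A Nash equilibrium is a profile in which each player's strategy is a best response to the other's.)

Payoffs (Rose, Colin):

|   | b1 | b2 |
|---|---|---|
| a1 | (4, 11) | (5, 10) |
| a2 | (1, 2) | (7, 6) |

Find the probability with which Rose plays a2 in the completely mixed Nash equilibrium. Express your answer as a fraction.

1/5

Let r be the probability that Rose plays a1. In a completely mixed equilibrium, Colin must be indifferent between b1 and b2.
Colin's expected payoff from b1 is 11r + 2(1−r); from b2 it is 10r + 6(1−r).
Setting these equal: 9r + 2 = 4r + 6, so r = 4/5.
Therefore Rose plays a2 with probability 1 − 4/5 = 1/5.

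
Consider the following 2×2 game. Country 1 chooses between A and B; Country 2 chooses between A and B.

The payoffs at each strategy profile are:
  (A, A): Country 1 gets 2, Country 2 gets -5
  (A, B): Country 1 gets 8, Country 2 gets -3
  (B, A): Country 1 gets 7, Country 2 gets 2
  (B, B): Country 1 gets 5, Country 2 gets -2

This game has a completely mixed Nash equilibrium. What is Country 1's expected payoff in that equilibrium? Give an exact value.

23/4

First find q, the probability Country 2 plays A, from Country 1's indifference between A and B: 2q + 8(1−q) = 7q + 5(1−q), giving q = 3/8.
Since Country 1 is indifferent in equilibrium, Country 1's expected payoff equals the payoff from either row against (3/8, 5/8). Using A: 2(3/8) + 8(5/8) = 23/4.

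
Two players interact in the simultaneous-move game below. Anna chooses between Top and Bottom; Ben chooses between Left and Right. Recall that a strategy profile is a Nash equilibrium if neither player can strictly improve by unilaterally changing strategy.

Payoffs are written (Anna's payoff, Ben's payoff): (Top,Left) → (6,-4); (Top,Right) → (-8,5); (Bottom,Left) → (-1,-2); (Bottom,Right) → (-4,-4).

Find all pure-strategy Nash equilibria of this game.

none

(Top, Left): Ben prefers Right (5 > -4) — not an equilibrium.
(Top, Right): Anna prefers Bottom (-4 > -8) — not an equilibrium.
(Bottom, Left): Anna prefers Top (6 > -1) — not an equilibrium.
(Bottom, Right): Ben prefers Left (-2 > -4) — not an equilibrium.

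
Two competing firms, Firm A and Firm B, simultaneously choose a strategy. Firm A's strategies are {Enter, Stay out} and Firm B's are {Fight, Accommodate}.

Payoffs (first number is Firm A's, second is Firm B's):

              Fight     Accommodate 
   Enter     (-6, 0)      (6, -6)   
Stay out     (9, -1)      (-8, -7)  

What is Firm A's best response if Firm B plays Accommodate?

Against Accommodate, Firm A earns 6 from Enter and -8 from Stay out.
So Enter is the best response.

Enter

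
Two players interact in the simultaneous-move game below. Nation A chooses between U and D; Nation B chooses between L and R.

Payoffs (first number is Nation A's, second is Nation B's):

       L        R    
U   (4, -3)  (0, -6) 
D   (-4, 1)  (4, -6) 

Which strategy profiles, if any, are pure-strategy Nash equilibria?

(U, L)

(U, L): Nation A gets 4 ≥ -4 from D, and Nation B gets -3 ≥ -6 from R — Nash equilibrium.
(U, R): Nation A prefers D (4 > 0); Nation B prefers L (-3 > -6) — not an equilibrium.
(D, L): Nation A prefers U (4 > -4) — not an equilibrium.
(D, R): Nation B prefers L (1 > -6) — not an equilibrium.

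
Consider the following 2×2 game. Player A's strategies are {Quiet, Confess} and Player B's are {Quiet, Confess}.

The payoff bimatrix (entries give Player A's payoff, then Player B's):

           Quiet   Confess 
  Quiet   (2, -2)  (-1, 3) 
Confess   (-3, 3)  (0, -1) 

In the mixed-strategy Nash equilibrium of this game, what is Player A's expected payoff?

First find q, the probability Player B plays Quiet, from Player A's indifference between Quiet and Confess: 2q − (1−q) = −3q, giving q = 1/6.
Since Player A is indifferent in equilibrium, Player A's expected payoff equals the payoff from either row against (1/6, 5/6). Using Quiet: 2(1/6) − (5/6) = -1/2.

-1/2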